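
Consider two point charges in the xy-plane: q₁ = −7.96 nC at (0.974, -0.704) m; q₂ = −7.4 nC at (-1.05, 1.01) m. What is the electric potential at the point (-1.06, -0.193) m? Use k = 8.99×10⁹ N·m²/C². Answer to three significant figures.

The total potential is the scalar sum of each charge's contribution, V = Σ kqᵢ/rᵢ.
Distances from the field point to each charge: r₁ = 2.10 m, r₂ = 1.20 m.
V = k[(-7.96×10⁻⁹)/(2.10) + (-7.40×10⁻⁹)/(1.20)] = -89.4 V.

-89.4 V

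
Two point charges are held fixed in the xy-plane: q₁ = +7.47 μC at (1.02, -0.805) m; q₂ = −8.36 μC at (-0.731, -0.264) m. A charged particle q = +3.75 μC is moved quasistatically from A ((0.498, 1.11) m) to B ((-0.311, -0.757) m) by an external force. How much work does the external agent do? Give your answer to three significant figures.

For quasistatic motion the external work equals the change in potential energy: W_ext = qΔV = q(V_B − V_A).
At A: distances to the source charges are 1.98 m, 1.84 m; V_A = Σ kqᵢ/rᵢ = -6940 V.
At B: distances to the source charges are 1.33 m, 0.648 m; V_B = Σ kqᵢ/rᵢ = -6.56×10⁴ V.
ΔV = V_B − V_A = -5.87×10⁴ V.
W_ext = qΔV = (3.75×10⁻⁶ C)(-5.87×10⁴ V) = -0.220 J.

-0.220 J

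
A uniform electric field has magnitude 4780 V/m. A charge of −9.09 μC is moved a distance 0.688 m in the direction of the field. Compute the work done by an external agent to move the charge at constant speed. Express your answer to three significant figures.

0.0299 J

The potential change for a displacement 0.688 m in the direction of the field is ΔV = −Ed = -3290 V.
W_ext = qΔV = 0.0299 J.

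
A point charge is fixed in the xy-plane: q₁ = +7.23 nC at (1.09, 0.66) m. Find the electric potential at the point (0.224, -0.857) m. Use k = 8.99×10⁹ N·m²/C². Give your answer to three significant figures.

Electric potential is a scalar, so the contributions from each charge add algebraically: V = Σ kqᵢ/rᵢ.
Distances from the field point to each charge: r₁ = 1.75 m.
V = k[(7.23×10⁻⁹)/(1.75)] = 37.2 V.

37.2 V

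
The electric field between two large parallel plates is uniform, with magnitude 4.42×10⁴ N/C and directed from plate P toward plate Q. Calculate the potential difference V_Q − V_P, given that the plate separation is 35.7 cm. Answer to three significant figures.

-1.58×10⁴ V

In a uniform field, potential decreases in the direction of E: ΔV = −E·d for a displacement d parallel to E.
Going from P to Q is a displacement of 35.7 cm along the field, so V_Q − V_P = −Ed = -1.58×10⁴ V.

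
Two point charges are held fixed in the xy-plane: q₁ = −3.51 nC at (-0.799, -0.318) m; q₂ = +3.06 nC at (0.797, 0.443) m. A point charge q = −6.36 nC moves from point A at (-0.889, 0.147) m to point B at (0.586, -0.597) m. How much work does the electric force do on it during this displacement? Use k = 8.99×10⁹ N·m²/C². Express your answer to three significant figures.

The work done by the electric force is W_field = −ΔU = −q(V_B − V_A) = q(V_A − V_B).
At A: distances to the source charges are 0.474 m, 1.71 m; V_A = Σ kqᵢ/rᵢ = -50.6 V.
At B: distances to the source charges are 1.41 m, 1.06 m; V_B = Σ kqᵢ/rᵢ = 3.59 V.
ΔV = V_B − V_A = 54.1 V.
W_field = −qΔV = −(-6.36×10⁻⁹ C)(54.1 V) = 3.44×10⁻⁷ J.

3.44×10⁻⁷ J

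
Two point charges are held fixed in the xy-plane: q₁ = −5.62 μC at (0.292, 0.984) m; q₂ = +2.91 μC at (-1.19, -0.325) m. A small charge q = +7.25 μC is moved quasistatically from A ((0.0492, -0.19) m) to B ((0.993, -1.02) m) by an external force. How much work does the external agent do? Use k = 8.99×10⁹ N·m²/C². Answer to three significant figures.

0.0636 J

For quasistatic motion the external work equals the change in potential energy: W_ext = qΔV = q(V_B − V_A).
At A: distances to the source charges are 1.20 m, 1.25 m; V_A = Σ kqᵢ/rᵢ = -2.12×10⁴ V.
At B: distances to the source charges are 2.12 m, 2.29 m; V_B = Σ kqᵢ/rᵢ = -1.24×10⁴ V.
ΔV = V_B − V_A = 8780 V.
W_ext = qΔV = (7.25×10⁻⁶ C)(8780 V) = 0.0636 J.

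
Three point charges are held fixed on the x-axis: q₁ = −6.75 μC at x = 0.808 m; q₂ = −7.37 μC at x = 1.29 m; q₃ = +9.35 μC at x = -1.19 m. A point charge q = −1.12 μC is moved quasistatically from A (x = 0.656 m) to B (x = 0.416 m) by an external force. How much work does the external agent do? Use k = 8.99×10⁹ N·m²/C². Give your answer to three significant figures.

-0.314 J

For quasistatic motion the external work equals the change in potential energy: W_ext = qΔV = q(V_B − V_A).
At A: distances to the source charges are 0.152 m, 0.634 m, 1.85 m; V_A = Σ kqᵢ/rᵢ = -4.58×10⁵ V.
At B: distances to the source charges are 0.392 m, 0.874 m, 1.61 m; V_B = Σ kqᵢ/rᵢ = -1.78×10⁵ V.
ΔV = V_B − V_A = 2.80×10⁵ V.
W_ext = qΔV = (-1.12×10⁻⁶ C)(2.80×10⁵ V) = -0.314 J.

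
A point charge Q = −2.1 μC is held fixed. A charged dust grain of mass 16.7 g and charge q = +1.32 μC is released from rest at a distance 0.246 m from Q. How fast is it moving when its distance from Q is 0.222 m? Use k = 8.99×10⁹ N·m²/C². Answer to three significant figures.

1.15 m/s

Only the electrostatic force acts, so mechanical energy is conserved: ½mv² = U₁ − U₂ = kQq(1/r₁ − 1/r₂).
U₁ − U₂ = (8.99×10⁹ N·m²/C²)(-2.10×10⁻⁶ C)(1.32×10⁻⁶ C)(1/0.246 − 1/0.222) = 0.0110 J.
v = √(2·0.0110/0.0167) = 1.15 m/s.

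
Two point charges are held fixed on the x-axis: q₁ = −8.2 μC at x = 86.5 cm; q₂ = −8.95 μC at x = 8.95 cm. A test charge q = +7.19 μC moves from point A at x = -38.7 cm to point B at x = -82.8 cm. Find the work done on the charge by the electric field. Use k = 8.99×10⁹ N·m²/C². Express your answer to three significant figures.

-0.694 J

The work done by the electric force is W_field = −ΔU = −q(V_B − V_A) = q(V_A − V_B).
At A: distances to the source charges are 1.25 m, 0.477 m; V_A = Σ kqᵢ/rᵢ = -2.28×10⁵ V.
At B: distances to the source charges are 1.69 m, 0.917 m; V_B = Σ kqᵢ/rᵢ = -1.31×10⁵ V.
ΔV = V_B − V_A = 9.65×10⁴ V.
W_field = −qΔV = −(7.19×10⁻⁶ C)(9.65×10⁴ V) = -0.694 J.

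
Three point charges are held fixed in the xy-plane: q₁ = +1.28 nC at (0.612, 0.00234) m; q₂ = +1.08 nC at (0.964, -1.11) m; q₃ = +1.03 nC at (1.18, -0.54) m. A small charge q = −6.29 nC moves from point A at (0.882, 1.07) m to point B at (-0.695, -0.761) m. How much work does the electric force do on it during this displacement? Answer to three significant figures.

The work done by the electric force is W_field = −ΔU = −q(V_B − V_A) = q(V_A − V_B).
At A: distances to the source charges are 1.10 m, 2.18 m, 1.64 m; V_A = Σ kqᵢ/rᵢ = 20.6 V.
At B: distances to the source charges are 1.51 m, 1.70 m, 1.89 m; V_B = Σ kqᵢ/rᵢ = 18.2 V.
ΔV = V_B − V_A = -2.32 V.
W_field = −qΔV = −(-6.29×10⁻⁹ C)(-2.32 V) = -1.46×10⁻⁸ J.

-1.46×10⁻⁸ J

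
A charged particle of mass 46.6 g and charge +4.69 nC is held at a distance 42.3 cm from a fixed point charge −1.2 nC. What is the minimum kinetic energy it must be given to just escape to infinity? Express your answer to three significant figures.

To just escape, total mechanical energy must reach zero at infinity: ½mv²_min + U = 0, so ½mv²_min = −U = |kQq|/r.
|U| = |kQq|/r = (8.99×10⁹ N·m²/C²)(1.20×10⁻⁹)(4.69×10⁻⁹)/(0.423) = 1.20×10⁻⁷ J.

1.20×10⁻⁷ J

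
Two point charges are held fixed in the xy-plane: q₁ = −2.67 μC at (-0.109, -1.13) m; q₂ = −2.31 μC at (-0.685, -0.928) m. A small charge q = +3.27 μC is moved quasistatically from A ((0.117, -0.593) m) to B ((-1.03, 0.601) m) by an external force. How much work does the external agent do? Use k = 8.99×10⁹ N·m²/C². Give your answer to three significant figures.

For quasistatic motion the external work equals the change in potential energy: W_ext = qΔV = q(V_B − V_A).
At A: distances to the source charges are 0.583 m, 0.869 m; V_A = Σ kqᵢ/rᵢ = -6.51×10⁴ V.
At B: distances to the source charges are 1.96 m, 1.57 m; V_B = Σ kqᵢ/rᵢ = -2.55×10⁴ V.
ΔV = V_B − V_A = 3.96×10⁴ V.
W_ext = qΔV = (3.27×10⁻⁶ C)(3.96×10⁴ V) = 0.129 J.

0.129 J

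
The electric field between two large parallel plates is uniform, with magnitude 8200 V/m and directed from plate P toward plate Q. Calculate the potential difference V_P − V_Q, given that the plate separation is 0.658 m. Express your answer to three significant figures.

In a uniform field, potential decreases in the direction of E: ΔV = −E·d for a displacement d parallel to E.
Going from Q to P is a displacement of 0.658 m opposite to the field, so V_P − V_Q = +Ed = 5400 V.

5400 V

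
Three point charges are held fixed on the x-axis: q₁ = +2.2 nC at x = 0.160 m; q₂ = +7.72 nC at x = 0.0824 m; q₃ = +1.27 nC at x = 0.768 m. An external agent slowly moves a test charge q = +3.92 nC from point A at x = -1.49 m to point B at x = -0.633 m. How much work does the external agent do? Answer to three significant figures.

For quasistatic motion the external work equals the change in potential energy: W_ext = qΔV = q(V_B − V_A).
At A: distances to the source charges are 1.65 m, 1.57 m, 2.26 m; V_A = Σ kqᵢ/rᵢ = 61.2 V.
At B: distances to the source charges are 0.793 m, 0.715 m, 1.40 m; V_B = Σ kqᵢ/rᵢ = 130 V.
ΔV = V_B − V_A = 68.9 V.
W_ext = qΔV = (3.92×10⁻⁹ C)(68.9 V) = 2.70×10⁻⁷ J.

2.70×10⁻⁷ J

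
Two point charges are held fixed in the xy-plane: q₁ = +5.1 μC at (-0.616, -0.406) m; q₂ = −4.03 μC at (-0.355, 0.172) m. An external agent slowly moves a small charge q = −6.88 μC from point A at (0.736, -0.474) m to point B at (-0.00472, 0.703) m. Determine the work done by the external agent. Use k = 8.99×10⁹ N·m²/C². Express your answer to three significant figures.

For quasistatic motion the external work equals the change in potential energy: W_ext = qΔV = q(V_B − V_A).
At A: distances to the source charges are 1.35 m, 1.27 m; V_A = Σ kqᵢ/rᵢ = 5290 V.
At B: distances to the source charges are 1.27 m, 0.636 m; V_B = Σ kqᵢ/rᵢ = -2.07×10⁴ V.
ΔV = V_B − V_A = -2.60×10⁴ V.
W_ext = qΔV = (-6.88×10⁻⁶ C)(-2.60×10⁴ V) = 0.179 J.

0.179 J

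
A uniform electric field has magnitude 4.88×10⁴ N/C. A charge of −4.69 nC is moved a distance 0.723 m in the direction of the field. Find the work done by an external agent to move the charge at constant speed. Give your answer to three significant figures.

The potential change for a displacement 0.723 m in the direction of the field is ΔV = −Ed = -3.53×10⁴ V.
W_ext = qΔV = 1.65×10⁻⁴ J.

1.65×10⁻⁴ J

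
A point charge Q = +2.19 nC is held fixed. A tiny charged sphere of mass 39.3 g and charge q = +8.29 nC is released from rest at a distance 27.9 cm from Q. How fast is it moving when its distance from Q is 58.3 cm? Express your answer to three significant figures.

3.94×10⁻³ m/s

Only the electrostatic force acts, so mechanical energy is conserved: ½mv² = U₁ − U₂ = kQq(1/r₁ − 1/r₂).
U₁ − U₂ = (8.99×10⁹ N·m²/C²)(2.19×10⁻⁹ C)(8.29×10⁻⁹ C)(1/0.279 − 1/0.583) = 3.05×10⁻⁷ J.
v = √(2·3.05×10⁻⁷/0.0393) = 3.94×10⁻³ m/s.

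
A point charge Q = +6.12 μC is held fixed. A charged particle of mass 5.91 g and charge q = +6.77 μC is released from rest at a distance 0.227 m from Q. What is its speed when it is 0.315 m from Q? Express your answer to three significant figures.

Only the electrostatic force acts, so mechanical energy is conserved: ½mv² = U₁ − U₂ = kQq(1/r₁ − 1/r₂).
U₁ − U₂ = (8.99×10⁹ N·m²/C²)(6.12×10⁻⁶ C)(6.77×10⁻⁶ C)(1/0.227 − 1/0.315) = 0.458 J.
v = √(2·0.458/5.91×10⁻³) = 12.5 m/s.

12.5 m/s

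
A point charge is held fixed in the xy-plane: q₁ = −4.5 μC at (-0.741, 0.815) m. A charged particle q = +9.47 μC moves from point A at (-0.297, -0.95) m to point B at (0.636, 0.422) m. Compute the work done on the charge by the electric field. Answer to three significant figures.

0.0570 J

The work done by the electric force is W_field = −ΔU = −q(V_B − V_A) = q(V_A − V_B).
At A: distance to the source charge is 1.82 m; V_A = kq₁/r = -2.22×10⁴ V.
At B: distance to the source charge is 1.43 m; V_B = kq₁/r = -2.83×10⁴ V.
ΔV = V_B − V_A = -6020 V.
W_field = −qΔV = −(9.47×10⁻⁶ C)(-6020 V) = 0.0570 J.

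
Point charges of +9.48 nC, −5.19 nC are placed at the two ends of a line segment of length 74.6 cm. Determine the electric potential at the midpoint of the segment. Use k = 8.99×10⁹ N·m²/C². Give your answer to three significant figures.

103 V

The total potential is the scalar sum of each charge's contribution, V = Σ kqᵢ/rᵢ.
Each charge is 0.373 m from the midpoint.
V = k[(9.48×10⁻⁹)/(0.373) + (-5.19×10⁻⁹)/(0.373)] = 103 V.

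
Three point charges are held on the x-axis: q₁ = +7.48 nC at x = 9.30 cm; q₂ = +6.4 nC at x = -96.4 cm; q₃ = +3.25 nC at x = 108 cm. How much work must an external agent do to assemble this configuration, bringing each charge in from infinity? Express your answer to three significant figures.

7.20×10⁻⁷ J

The assembly work is the sum of pairwise potential energies, U = Σ_{i<j} kqᵢqⱼ/rᵢⱼ.
Pair separations: r₁₂ = 1.06 m, r₁₃ = 0.987 m, r₂₃ = 2.04 m.
U = (4.07×10⁻⁷) + (2.21×10⁻⁷) + (9.15×10⁻⁸) = 7.20×10⁻⁷ J.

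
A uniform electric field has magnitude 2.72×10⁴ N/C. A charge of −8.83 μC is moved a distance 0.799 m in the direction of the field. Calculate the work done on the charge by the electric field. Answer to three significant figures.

-0.192 J

The potential change for a displacement 0.799 m in the direction of the field is ΔV = −Ed = -2.17×10⁴ V.
W_field = −qΔV = -0.192 J.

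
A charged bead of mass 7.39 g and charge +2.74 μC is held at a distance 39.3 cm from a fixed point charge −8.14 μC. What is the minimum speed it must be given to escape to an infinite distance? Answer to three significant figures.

To just escape, total mechanical energy must reach zero at infinity: ½mv²_min + U = 0, so ½mv²_min = −U = |kQq|/r.
|U| = |kQq|/r = (8.99×10⁹ N·m²/C²)(8.14×10⁻⁶)(2.74×10⁻⁶)/(0.393) = 0.510 J.
v_min = √(2|U|/m) = √(2·0.510/7.39×10⁻³) = 11.8 m/s.

11.8 m/s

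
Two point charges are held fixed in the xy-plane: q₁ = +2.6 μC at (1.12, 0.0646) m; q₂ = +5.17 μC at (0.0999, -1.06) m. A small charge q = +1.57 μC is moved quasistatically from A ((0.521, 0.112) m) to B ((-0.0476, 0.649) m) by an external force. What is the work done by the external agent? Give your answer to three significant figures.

-0.0490 J

For quasistatic motion the external work equals the change in potential energy: W_ext = qΔV = q(V_B − V_A).
At A: distances to the source charges are 0.601 m, 1.25 m; V_A = Σ kqᵢ/rᵢ = 7.62×10⁴ V.
At B: distances to the source charges are 1.31 m, 1.72 m; V_B = Σ kqᵢ/rᵢ = 4.50×10⁴ V.
ΔV = V_B − V_A = -3.12×10⁴ V.
W_ext = qΔV = (1.57×10⁻⁶ C)(-3.12×10⁴ V) = -0.0490 J.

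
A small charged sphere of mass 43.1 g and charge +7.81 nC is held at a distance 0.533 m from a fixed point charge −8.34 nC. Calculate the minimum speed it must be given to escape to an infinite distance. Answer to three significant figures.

To just escape, total mechanical energy must reach zero at infinity: ½mv²_min + U = 0, so ½mv²_min = −U = |kQq|/r.
|U| = |kQq|/r = (8.99×10⁹ N·m²/C²)(8.34×10⁻⁹)(7.81×10⁻⁹)/(0.533) = 1.10×10⁻⁶ J.
v_min = √(2|U|/m) = √(2·1.10×10⁻⁶/0.0431) = 7.14×10⁻³ m/s.

7.14×10⁻³ m/s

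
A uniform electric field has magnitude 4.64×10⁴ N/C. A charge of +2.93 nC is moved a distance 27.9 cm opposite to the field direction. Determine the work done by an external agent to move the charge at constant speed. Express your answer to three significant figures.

3.79×10⁻⁵ J

The potential change for a displacement 27.9 cm opposite to the field direction is ΔV = +Ed = 1.29×10⁴ V.
W_ext = qΔV = 3.79×10⁻⁵ J.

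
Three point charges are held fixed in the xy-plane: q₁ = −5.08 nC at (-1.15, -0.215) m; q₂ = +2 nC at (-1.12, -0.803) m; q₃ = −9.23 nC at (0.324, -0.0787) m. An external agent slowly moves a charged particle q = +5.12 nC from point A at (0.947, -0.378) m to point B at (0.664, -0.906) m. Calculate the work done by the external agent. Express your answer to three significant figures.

For quasistatic motion the external work equals the change in potential energy: W_ext = qΔV = q(V_B − V_A).
At A: distances to the source charges are 2.10 m, 2.11 m, 0.691 m; V_A = Σ kqᵢ/rᵢ = -133 V.
At B: distances to the source charges are 1.94 m, 1.79 m, 0.894 m; V_B = Σ kqᵢ/rᵢ = -106 V.
ΔV = V_B − V_A = 27.0 V.
W_ext = qΔV = (5.12×10⁻⁹ C)(27.0 V) = 1.38×10⁻⁷ J.

1.38×10⁻⁷ J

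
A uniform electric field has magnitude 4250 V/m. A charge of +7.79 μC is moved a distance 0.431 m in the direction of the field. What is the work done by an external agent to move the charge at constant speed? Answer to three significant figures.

The potential change for a displacement 0.431 m in the direction of the field is ΔV = −Ed = -1830 V.
W_ext = qΔV = -0.0143 J.

-0.0143 J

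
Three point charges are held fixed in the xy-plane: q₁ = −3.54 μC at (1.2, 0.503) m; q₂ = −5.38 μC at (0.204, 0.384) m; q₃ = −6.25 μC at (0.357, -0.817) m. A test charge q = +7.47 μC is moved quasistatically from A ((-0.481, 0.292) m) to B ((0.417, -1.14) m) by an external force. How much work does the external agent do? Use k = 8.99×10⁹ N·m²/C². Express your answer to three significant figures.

For quasistatic motion the external work equals the change in potential energy: W_ext = qΔV = q(V_B − V_A).
At A: distances to the source charges are 1.69 m, 0.691 m, 1.39 m; V_A = Σ kqᵢ/rᵢ = -1.29×10⁵ V.
At B: distances to the source charges are 1.82 m, 1.54 m, 0.329 m; V_B = Σ kqᵢ/rᵢ = -2.20×10⁵ V.
ΔV = V_B − V_A = -9.08×10⁴ V.
W_ext = qΔV = (7.47×10⁻⁶ C)(-9.08×10⁴ V) = -0.678 J.

-0.678 J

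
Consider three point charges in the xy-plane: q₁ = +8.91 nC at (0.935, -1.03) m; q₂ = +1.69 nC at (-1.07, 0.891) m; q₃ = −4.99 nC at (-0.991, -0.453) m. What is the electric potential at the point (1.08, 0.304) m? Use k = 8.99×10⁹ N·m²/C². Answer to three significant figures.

Electric potential is a scalar, so the contributions from each charge add algebraically: V = Σ kqᵢ/rᵢ.
Distances from the field point to each charge: r₁ = 1.34 m, r₂ = 2.23 m, r₃ = 2.21 m.
V = k[(8.91×10⁻⁹)/(1.34) + (1.69×10⁻⁹)/(2.23) + (-4.99×10⁻⁹)/(2.21)] = 46.2 V.

46.2 V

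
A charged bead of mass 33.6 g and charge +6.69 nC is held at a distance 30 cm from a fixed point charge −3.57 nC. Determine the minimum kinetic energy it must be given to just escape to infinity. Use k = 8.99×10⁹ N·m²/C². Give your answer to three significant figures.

7.16×10⁻⁷ J

To just escape, total mechanical energy must reach zero at infinity: ½mv²_min + U = 0, so ½mv²_min = −U = |kQq|/r.
|U| = |kQq|/r = (8.99×10⁹ N·m²/C²)(3.57×10⁻⁹)(6.69×10⁻⁹)/(0.300) = 7.16×10⁻⁷ J.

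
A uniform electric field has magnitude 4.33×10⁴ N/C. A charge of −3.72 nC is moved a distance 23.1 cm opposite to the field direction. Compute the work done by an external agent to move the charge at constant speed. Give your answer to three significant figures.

-3.72×10⁻⁵ J

The potential change for a displacement 23.1 cm opposite to the field direction is ΔV = +Ed = 1.00×10⁴ V.
W_ext = qΔV = -3.72×10⁻⁵ J.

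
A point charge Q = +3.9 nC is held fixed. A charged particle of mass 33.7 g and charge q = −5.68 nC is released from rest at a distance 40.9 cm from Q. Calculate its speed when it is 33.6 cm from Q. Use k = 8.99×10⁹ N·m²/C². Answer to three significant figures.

2.51×10⁻³ m/s

Only the electrostatic force acts, so mechanical energy is conserved: ½mv² = U₁ − U₂ = kQq(1/r₁ − 1/r₂).
U₁ − U₂ = (8.99×10⁹ N·m²/C²)(3.90×10⁻⁹ C)(-5.68×10⁻⁹ C)(1/0.409 − 1/0.336) = 1.06×10⁻⁷ J.
v = √(2·1.06×10⁻⁷/0.0337) = 2.51×10⁻³ m/s.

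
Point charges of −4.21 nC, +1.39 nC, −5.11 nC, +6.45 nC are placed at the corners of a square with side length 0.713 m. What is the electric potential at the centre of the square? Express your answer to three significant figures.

-26.4 V

Electric potential is a scalar, so the contributions from each charge add algebraically: V = Σ kqᵢ/rᵢ.
The distance from each corner to the centre is a√2/2 = 0.504 m.
V = k[(-4.21×10⁻⁹)/(0.504) + (1.39×10⁻⁹)/(0.504) + (-5.11×10⁻⁹)/(0.504) + (6.45×10⁻⁹)/(0.504)] = -26.4 V.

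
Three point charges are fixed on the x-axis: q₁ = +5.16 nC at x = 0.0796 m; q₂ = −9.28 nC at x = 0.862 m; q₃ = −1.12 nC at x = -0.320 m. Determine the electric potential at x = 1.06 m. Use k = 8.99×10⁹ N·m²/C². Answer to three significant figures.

Electric potential is a scalar, so the contributions from each charge add algebraically: V = Σ kqᵢ/rᵢ.
Distances from the field point to each charge: r₁ = 0.980 m, r₂ = 0.198 m, r₃ = 1.38 m.
V = k[(5.16×10⁻⁹)/(0.980) + (-9.28×10⁻⁹)/(0.198) + (-1.12×10⁻⁹)/(1.38)] = -381 V.

-381 V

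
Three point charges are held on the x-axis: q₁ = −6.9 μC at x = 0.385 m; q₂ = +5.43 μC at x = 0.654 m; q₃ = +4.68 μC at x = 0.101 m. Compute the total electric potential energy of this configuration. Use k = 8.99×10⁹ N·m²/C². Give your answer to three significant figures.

The assembly work is the sum of pairwise potential energies, U = Σ_{i<j} kqᵢqⱼ/rᵢⱼ.
Pair separations: r₁₂ = 0.269 m, r₁₃ = 0.284 m, r₂₃ = 0.553 m.
U = (-1.25) + (-1.02) + (0.413) = -1.86 J.

-1.86 J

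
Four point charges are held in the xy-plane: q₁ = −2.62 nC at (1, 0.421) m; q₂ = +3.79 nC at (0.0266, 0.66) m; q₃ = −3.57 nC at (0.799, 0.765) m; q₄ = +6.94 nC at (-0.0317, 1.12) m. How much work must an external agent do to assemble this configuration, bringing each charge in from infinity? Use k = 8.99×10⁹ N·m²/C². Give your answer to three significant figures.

9.82×10⁻⁸ J

The assembly work is the sum of pairwise potential energies, U = Σ_{i<j} kqᵢqⱼ/rᵢⱼ.
Pair separations: r₁₂ = 1.00 m, r₁₃ = 0.398 m, r₁₄ = 1.25 m, r₂₃ = 0.780 m, r₂₄ = 0.464 m, r₃₄ = 0.903 m.
Summing all 6 pair terms gives U = 9.82×10⁻⁸ J.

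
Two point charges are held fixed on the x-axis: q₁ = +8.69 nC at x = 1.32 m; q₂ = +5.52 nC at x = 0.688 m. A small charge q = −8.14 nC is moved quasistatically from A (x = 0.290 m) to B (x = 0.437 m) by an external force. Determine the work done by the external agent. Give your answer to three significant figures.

-6.97×10⁻⁷ J

For quasistatic motion the external work equals the change in potential energy: W_ext = qΔV = q(V_B − V_A).
At A: distances to the source charges are 1.03 m, 0.398 m; V_A = Σ kqᵢ/rᵢ = 201 V.
At B: distances to the source charges are 0.883 m, 0.251 m; V_B = Σ kqᵢ/rᵢ = 286 V.
ΔV = V_B − V_A = 85.6 V.
W_ext = qΔV = (-8.14×10⁻⁹ C)(85.6 V) = -6.97×10⁻⁷ J.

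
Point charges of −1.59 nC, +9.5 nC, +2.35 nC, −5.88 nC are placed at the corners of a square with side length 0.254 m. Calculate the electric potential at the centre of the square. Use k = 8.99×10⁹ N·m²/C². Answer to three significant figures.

219 V

The total potential is the scalar sum of each charge's contribution, V = Σ kqᵢ/rᵢ.
The distance from each corner to the centre is a√2/2 = 0.180 m.
V = k[(-1.59×10⁻⁹)/(0.180) + (9.50×10⁻⁹)/(0.180) + (2.35×10⁻⁹)/(0.180) + (-5.88×10⁻⁹)/(0.180)] = 219 V.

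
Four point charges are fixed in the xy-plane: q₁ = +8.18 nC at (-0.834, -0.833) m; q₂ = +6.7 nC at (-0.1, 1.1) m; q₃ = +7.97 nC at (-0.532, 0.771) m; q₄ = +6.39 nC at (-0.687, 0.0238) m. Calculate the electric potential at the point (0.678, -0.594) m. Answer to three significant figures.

158 V

The total potential is the scalar sum of each charge's contribution, V = Σ kqᵢ/rᵢ.
Distances from the field point to each charge: r₁ = 1.53 m, r₂ = 1.86 m, r₃ = 1.82 m, r₄ = 1.50 m.
V = k[(8.18×10⁻⁹)/(1.53) + (6.70×10⁻⁹)/(1.86) + (7.97×10⁻⁹)/(1.82) + (6.39×10⁻⁹)/(1.50)] = 158 V.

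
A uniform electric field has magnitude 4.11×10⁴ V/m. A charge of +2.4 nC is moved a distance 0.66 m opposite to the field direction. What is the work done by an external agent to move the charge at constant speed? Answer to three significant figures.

6.51×10⁻⁵ J

The potential change for a displacement 0.66 m opposite to the field direction is ΔV = +Ed = 2.71×10⁴ V.
W_ext = qΔV = 6.51×10⁻⁵ J.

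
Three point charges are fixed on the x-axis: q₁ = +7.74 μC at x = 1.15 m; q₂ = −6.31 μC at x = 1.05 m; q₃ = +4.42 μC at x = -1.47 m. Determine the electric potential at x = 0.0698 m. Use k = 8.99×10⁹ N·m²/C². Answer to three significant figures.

3.23×10⁴ V

Electric potential is a scalar, so the contributions from each charge add algebraically: V = Σ kqᵢ/rᵢ.
Distances from the field point to each charge: r₁ = 1.08 m, r₂ = 0.980 m, r₃ = 1.54 m.
V = k[(7.74×10⁻⁶)/(1.08) + (-6.31×10⁻⁶)/(0.980) + (4.42×10⁻⁶)/(1.54)] = 3.23×10⁴ V.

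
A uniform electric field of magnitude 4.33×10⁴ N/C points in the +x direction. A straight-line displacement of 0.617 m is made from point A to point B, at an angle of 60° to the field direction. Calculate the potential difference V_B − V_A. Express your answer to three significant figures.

Only the component of displacement along E changes the potential: ΔV = −E·d·cosθ.
ΔV = −(4.33×10⁴ V/m)(0.617 m)cos60° = -1.34×10⁴ V.

-1.34×10⁴ V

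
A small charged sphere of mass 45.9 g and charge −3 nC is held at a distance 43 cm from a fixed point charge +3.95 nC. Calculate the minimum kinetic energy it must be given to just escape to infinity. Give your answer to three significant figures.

To just escape, total mechanical energy must reach zero at infinity: ½mv²_min + U = 0, so ½mv²_min = −U = |kQq|/r.
|U| = |kQq|/r = (8.99×10⁹ N·m²/C²)(3.95×10⁻⁹)(3.00×10⁻⁹)/(0.430) = 2.48×10⁻⁷ J.

2.48×10⁻⁷ J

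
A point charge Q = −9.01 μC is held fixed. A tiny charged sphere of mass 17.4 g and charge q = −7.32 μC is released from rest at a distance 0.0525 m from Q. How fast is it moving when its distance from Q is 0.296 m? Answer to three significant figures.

32.7 m/s

Only the electrostatic force acts, so mechanical energy is conserved: ½mv² = U₁ − U₂ = kQq(1/r₁ − 1/r₂).
U₁ − U₂ = (8.99×10⁹ N·m²/C²)(-9.01×10⁻⁶ C)(-7.32×10⁻⁶ C)(1/0.0525 − 1/0.296) = 9.29 J.
v = √(2·9.29/0.0174) = 32.7 m/s.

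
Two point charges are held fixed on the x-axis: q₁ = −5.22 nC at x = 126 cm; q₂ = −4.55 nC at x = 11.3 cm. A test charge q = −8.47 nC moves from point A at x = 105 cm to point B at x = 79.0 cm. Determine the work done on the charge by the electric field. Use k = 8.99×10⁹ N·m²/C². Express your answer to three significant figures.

9.05×10⁻⁷ J

The work done by the electric force is W_field = −ΔU = −q(V_B − V_A) = q(V_A − V_B).
At A: distances to the source charges are 0.210 m, 0.937 m; V_A = Σ kqᵢ/rᵢ = -267 V.
At B: distances to the source charges are 0.470 m, 0.677 m; V_B = Σ kqᵢ/rᵢ = -160 V.
ΔV = V_B − V_A = 107 V.
W_field = −qΔV = −(-8.47×10⁻⁹ C)(107 V) = 9.05×10⁻⁷ J.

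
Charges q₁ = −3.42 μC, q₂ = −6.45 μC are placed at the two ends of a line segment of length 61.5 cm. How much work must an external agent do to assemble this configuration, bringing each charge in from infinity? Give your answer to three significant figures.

The assembly work is the sum of pairwise potential energies, U = Σ_{i<j} kqᵢqⱼ/rᵢⱼ.
The separation is r = 0.615 m.
U = (0.322) = 0.322 J.

0.322 J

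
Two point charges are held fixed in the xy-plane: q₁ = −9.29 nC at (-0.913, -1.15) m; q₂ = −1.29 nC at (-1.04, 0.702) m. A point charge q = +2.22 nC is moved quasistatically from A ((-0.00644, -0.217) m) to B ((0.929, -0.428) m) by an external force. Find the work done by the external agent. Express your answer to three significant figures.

5.61×10⁻⁸ J

For quasistatic motion the external work equals the change in potential energy: W_ext = qΔV = q(V_B − V_A).
At A: distances to the source charges are 1.30 m, 1.38 m; V_A = Σ kqᵢ/rᵢ = -72.6 V.
At B: distances to the source charges are 1.98 m, 2.27 m; V_B = Σ kqᵢ/rᵢ = -47.3 V.
ΔV = V_B − V_A = 25.3 V.
W_ext = qΔV = (2.22×10⁻⁹ C)(25.3 V) = 5.61×10⁻⁸ J.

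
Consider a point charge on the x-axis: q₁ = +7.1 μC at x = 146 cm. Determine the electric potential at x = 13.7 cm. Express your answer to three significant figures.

Electric potential is a scalar, so the contributions from each charge add algebraically: V = Σ kqᵢ/rᵢ.
V = k[(7.10×10⁻⁶)/(1.32)] = 4.82×10⁴ V.

4.82×10⁴ V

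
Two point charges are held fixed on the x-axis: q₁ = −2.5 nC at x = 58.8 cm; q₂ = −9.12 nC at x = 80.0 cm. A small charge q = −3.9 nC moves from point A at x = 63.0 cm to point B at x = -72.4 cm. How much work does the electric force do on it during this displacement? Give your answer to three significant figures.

3.69×10⁻⁶ J

The work done by the electric force is W_field = −ΔU = −q(V_B − V_A) = q(V_A − V_B).
At A: distances to the source charges are 0.0420 m, 0.170 m; V_A = Σ kqᵢ/rᵢ = -1020 V.
At B: distances to the source charges are 1.31 m, 1.52 m; V_B = Σ kqᵢ/rᵢ = -70.9 V.
ΔV = V_B − V_A = 946 V.
W_field = −qΔV = −(-3.90×10⁻⁹ C)(946 V) = 3.69×10⁻⁶ J.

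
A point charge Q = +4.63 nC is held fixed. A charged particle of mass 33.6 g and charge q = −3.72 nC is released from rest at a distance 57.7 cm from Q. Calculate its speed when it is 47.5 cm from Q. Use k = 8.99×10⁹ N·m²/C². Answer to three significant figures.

Only the electrostatic force acts, so mechanical energy is conserved: ½mv² = U₁ − U₂ = kQq(1/r₁ − 1/r₂).
U₁ − U₂ = (8.99×10⁹ N·m²/C²)(4.63×10⁻⁹ C)(-3.72×10⁻⁹ C)(1/0.577 − 1/0.475) = 5.76×10⁻⁸ J.
v = √(2·5.76×10⁻⁸/0.0336) = 1.85×10⁻³ m/s.

1.85×10⁻³ m/s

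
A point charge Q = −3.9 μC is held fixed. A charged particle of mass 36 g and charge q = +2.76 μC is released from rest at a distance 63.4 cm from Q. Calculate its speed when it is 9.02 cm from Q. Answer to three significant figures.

Only the electrostatic force acts, so mechanical energy is conserved: ½mv² = U₁ − U₂ = kQq(1/r₁ − 1/r₂).
U₁ − U₂ = (8.99×10⁹ N·m²/C²)(-3.90×10⁻⁶ C)(2.76×10⁻⁶ C)(1/0.634 − 1/0.0902) = 0.920 J.
v = √(2·0.920/0.0360) = 7.15 m/s.

7.15 m/s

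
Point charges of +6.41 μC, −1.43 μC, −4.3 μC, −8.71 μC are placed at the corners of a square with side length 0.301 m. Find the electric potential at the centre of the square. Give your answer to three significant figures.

-3.39×10⁵ V

The total potential is the scalar sum of each charge's contribution, V = Σ kqᵢ/rᵢ.
The distance from each corner to the centre is a√2/2 = 0.213 m.
V = k[(6.41×10⁻⁶)/(0.213) + (-1.43×10⁻⁶)/(0.213) + (-4.30×10⁻⁶)/(0.213) + (-8.71×10⁻⁶)/(0.213)] = -3.39×10⁵ V.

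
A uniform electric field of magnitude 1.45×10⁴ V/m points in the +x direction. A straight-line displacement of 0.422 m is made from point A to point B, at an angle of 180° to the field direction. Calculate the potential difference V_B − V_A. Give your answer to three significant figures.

6120 V

Only the component of displacement along E changes the potential: ΔV = −E·d·cosθ.
ΔV = −(1.45×10⁴ V/m)(0.422 m)cos180° = 6120 V.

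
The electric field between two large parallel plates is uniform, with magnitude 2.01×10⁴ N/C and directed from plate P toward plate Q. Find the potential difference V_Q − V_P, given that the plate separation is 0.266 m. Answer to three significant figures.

-5350 V

In a uniform field, potential decreases in the direction of E: ΔV = −E·d for a displacement d parallel to E.
Going from P to Q is a displacement of 0.266 m along the field, so V_Q − V_P = −Ed = -5350 V.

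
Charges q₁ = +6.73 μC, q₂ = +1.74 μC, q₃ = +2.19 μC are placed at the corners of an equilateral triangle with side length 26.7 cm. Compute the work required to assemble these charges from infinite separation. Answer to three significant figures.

The assembly work is the sum of pairwise potential energies, U = Σ_{i<j} kqᵢqⱼ/rᵢⱼ.
All three pair separations equal the side length, 0.267 m.
U = (0.394) + (0.496) + (0.128) = 1.02 J.

1.02 J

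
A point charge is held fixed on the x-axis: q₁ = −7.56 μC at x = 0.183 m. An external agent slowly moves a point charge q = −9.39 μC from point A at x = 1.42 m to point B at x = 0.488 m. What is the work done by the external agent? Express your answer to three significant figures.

For quasistatic motion the external work equals the change in potential energy: W_ext = qΔV = q(V_B − V_A).
At A: distance to the source charge is 1.24 m; V_A = kq₁/r = -5.49×10⁴ V.
At B: distance to the source charge is 0.305 m; V_B = kq₁/r = -2.23×10⁵ V.
ΔV = V_B − V_A = -1.68×10⁵ V.
W_ext = qΔV = (-9.39×10⁻⁶ C)(-1.68×10⁵ V) = 1.58 J.

1.58 J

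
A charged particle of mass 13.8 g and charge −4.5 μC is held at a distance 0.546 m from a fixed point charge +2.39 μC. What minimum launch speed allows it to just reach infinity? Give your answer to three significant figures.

To just escape, total mechanical energy must reach zero at infinity: ½mv²_min + U = 0, so ½mv²_min = −U = |kQq|/r.
|U| = |kQq|/r = (8.99×10⁹ N·m²/C²)(2.39×10⁻⁶)(4.50×10⁻⁶)/(0.546) = 0.177 J.
v_min = √(2|U|/m) = √(2·0.177/0.0138) = 5.07 m/s.

5.07 m/s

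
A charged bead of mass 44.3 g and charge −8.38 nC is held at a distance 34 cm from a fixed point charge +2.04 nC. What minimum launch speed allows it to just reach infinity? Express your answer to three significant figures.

To just escape, total mechanical energy must reach zero at infinity: ½mv²_min + U = 0, so ½mv²_min = −U = |kQq|/r.
|U| = |kQq|/r = (8.99×10⁹ N·m²/C²)(2.04×10⁻⁹)(8.38×10⁻⁹)/(0.340) = 4.52×10⁻⁷ J.
v_min = √(2|U|/m) = √(2·4.52×10⁻⁷/0.0443) = 4.52×10⁻³ m/s.

4.52×10⁻³ m/s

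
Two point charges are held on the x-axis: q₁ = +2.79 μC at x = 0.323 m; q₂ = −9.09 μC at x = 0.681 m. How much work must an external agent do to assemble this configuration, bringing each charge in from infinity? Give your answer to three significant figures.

-0.637 J

The work to assemble the configuration equals its total potential energy, U = Σ kqᵢqⱼ/rᵢⱼ over all pairs.
Pair separations: r₁₂ = 0.358 m.
U = (-0.637) = -0.637 J.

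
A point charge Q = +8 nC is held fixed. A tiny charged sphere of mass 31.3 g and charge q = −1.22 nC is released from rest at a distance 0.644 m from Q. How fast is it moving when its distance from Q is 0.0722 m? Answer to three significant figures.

8.30×10⁻³ m/s

Only the electrostatic force acts, so mechanical energy is conserved: ½mv² = U₁ − U₂ = kQq(1/r₁ − 1/r₂).
U₁ − U₂ = (8.99×10⁹ N·m²/C²)(8.00×10⁻⁹ C)(-1.22×10⁻⁹ C)(1/0.644 − 1/0.0722) = 1.08×10⁻⁶ J.
v = √(2·1.08×10⁻⁶/0.0313) = 8.30×10⁻³ m/s.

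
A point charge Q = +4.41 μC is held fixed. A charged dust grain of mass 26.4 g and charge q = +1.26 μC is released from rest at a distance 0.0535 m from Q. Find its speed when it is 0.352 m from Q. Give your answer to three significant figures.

Only the electrostatic force acts, so mechanical energy is conserved: ½mv² = U₁ − U₂ = kQq(1/r₁ − 1/r₂).
U₁ − U₂ = (8.99×10⁹ N·m²/C²)(4.41×10⁻⁶ C)(1.26×10⁻⁶ C)(1/0.0535 − 1/0.352) = 0.792 J.
v = √(2·0.792/0.0264) = 7.74 m/s.

7.74 m/s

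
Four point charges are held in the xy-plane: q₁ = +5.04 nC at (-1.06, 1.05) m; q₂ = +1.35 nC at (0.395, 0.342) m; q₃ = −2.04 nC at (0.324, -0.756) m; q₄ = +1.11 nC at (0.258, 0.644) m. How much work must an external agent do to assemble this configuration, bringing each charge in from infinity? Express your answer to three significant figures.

3.72×10⁻⁸ J

The work to assemble the configuration equals its total potential energy, U = Σ kqᵢqⱼ/rᵢⱼ over all pairs.
Pair separations: r₁₂ = 1.62 m, r₁₃ = 2.28 m, r₁₄ = 1.38 m, r₂₃ = 1.10 m, r₂₄ = 0.332 m, r₃₄ = 1.40 m.
Summing all 6 pair terms gives U = 3.72×10⁻⁸ J.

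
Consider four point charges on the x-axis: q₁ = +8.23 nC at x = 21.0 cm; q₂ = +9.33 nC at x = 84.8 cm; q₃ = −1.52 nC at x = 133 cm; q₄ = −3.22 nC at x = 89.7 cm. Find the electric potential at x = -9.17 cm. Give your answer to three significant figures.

296 V

Electric potential is a scalar, so the contributions from each charge add algebraically: V = Σ kqᵢ/rᵢ.
Distances from the field point to each charge: r₁ = 0.302 m, r₂ = 0.940 m, r₃ = 1.42 m, r₄ = 0.989 m.
V = k[(8.23×10⁻⁹)/(0.302) + (9.33×10⁻⁹)/(0.940) + (-1.52×10⁻⁹)/(1.42) + (-3.22×10⁻⁹)/(0.989)] = 296 V.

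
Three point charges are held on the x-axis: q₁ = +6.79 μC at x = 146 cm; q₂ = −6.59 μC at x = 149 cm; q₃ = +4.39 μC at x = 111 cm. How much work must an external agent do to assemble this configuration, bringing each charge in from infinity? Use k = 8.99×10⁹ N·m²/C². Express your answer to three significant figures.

The assembly work is the sum of pairwise potential energies, U = Σ_{i<j} kqᵢqⱼ/rᵢⱼ.
Pair separations: r₁₂ = 0.0300 m, r₁₃ = 0.350 m, r₂₃ = 0.380 m.
U = (-13.4) + (0.766) + (-0.684) = -13.3 J.

-13.3 J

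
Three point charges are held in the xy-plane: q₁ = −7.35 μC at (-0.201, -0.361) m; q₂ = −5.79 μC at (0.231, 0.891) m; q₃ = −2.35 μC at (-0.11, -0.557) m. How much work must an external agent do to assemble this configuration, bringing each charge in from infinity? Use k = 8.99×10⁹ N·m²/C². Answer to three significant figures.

1.09 J

The work to assemble the configuration equals its total potential energy, U = Σ kqᵢqⱼ/rᵢⱼ over all pairs.
Pair separations: r₁₂ = 1.32 m, r₁₃ = 0.216 m, r₂₃ = 1.49 m.
U = (0.289) + (0.719) + (0.0822) = 1.09 J.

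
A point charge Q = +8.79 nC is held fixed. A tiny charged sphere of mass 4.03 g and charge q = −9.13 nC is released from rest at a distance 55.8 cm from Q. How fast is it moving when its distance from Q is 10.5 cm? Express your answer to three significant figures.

0.0526 m/s

Only the electrostatic force acts, so mechanical energy is conserved: ½mv² = U₁ − U₂ = kQq(1/r₁ − 1/r₂).
U₁ − U₂ = (8.99×10⁹ N·m²/C²)(8.79×10⁻⁹ C)(-9.13×10⁻⁹ C)(1/0.558 − 1/0.105) = 5.58×10⁻⁶ J.
v = √(2·5.58×10⁻⁶/4.03×10⁻³) = 0.0526 m/s.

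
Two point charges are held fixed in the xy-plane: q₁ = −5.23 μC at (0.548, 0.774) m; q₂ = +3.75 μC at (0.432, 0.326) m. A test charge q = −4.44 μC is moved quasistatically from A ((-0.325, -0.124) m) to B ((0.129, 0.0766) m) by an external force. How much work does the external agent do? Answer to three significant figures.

-0.122 J

For quasistatic motion the external work equals the change in potential energy: W_ext = qΔV = q(V_B − V_A).
At A: distances to the source charges are 1.25 m, 0.881 m; V_A = Σ kqᵢ/rᵢ = 740 V.
At B: distances to the source charges are 0.814 m, 0.392 m; V_B = Σ kqᵢ/rᵢ = 2.81×10⁴ V.
ΔV = V_B − V_A = 2.74×10⁴ V.
W_ext = qΔV = (-4.44×10⁻⁶ C)(2.74×10⁴ V) = -0.122 J.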